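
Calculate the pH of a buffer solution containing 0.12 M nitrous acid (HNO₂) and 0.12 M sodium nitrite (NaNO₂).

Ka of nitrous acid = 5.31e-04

pKa = -log(5.31e-04) = 3.27. pH = pKa + log([A⁻]/[HA]) = 3.27 + log(0.12/0.12)

pH = 3.27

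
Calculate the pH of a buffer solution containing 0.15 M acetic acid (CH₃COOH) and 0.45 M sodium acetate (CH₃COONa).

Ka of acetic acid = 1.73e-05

pKa = -log(1.73e-05) = 4.76. pH = pKa + log([A⁻]/[HA]) = 4.76 + log(0.45/0.15)

pH = 5.24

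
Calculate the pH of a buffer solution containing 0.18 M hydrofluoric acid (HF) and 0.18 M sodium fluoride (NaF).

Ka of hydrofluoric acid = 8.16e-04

pKa = -log(8.16e-04) = 3.09. pH = pKa + log([A⁻]/[HA]) = 3.09 + log(0.18/0.18)

pH = 3.09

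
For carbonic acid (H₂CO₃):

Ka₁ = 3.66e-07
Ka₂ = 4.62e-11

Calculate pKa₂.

pKa₂ = -log(Ka₂) = -log(4.62e-11) = 10.34.

pK_{a2} = 10.34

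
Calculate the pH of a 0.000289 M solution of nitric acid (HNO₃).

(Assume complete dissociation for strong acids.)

[H⁺] = 0.000289 M for strong acid. pH = -log[H⁺] = -log(0.000289)

pH = 3.54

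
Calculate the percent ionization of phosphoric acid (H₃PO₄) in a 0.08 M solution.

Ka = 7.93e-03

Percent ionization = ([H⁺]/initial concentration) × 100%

Using Ka equilibrium: x² + Ka×x - Ka×C = 0. Solving: [H⁺] = 2.1532e-02. Percent = (2.1532e-02/0.08) × 100

Percent ionization = 26.9%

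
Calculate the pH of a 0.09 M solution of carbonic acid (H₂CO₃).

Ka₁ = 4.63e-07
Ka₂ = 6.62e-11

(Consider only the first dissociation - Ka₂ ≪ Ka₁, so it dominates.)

First dissociation dominates. From Ka₁ = [H⁺][HA⁻]/[H₂A], x² + Ka₁·x − Ka₁·C = 0 with C = 0.09 M and Ka₁ = 4.63e-07. Solving: [H⁺] = (−Ka₁ + √(Ka₁² + 4·Ka₁·C)) / 2 = 2.0390e-04 M. pH = -log(2.0390e-04) = 3.69.

pH = 3.69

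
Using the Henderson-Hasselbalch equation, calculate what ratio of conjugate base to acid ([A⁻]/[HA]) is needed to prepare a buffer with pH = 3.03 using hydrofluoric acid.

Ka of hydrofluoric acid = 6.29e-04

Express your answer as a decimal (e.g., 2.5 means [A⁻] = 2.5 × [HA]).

pKa = -log(6.29e-04) = 3.2013. pH = pKa + log([A⁻]/[HA]), so log([A⁻]/[HA]) = pH − pKa = 3.03 − 3.2013 = -0.1713. [A⁻]/[HA] = 10^(-0.1713) = 0.674

[A⁻]/[HA] = 0.674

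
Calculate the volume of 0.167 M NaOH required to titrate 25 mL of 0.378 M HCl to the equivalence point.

At equivalence: moles acid = moles base. moles HCl = 0.378 × 25/1000 = 0.00945 mol. V_base = moles / 0.167 × 1000 = 56.6 mL.

V_{base} = 56.6 mL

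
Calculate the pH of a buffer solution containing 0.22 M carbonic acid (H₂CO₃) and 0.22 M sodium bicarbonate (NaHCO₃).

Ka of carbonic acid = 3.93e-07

pKa = -log(3.93e-07) = 6.41. pH = pKa + log([A⁻]/[HA]) = 6.41 + log(0.22/0.22)

pH = 6.41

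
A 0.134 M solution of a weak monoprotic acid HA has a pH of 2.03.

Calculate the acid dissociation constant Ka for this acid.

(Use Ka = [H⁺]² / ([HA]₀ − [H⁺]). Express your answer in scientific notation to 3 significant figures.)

[H⁺] = 10^(−pH) = 10^(−2.03) = 9.333e-03 M. For HA ⇌ H⁺ + A⁻, Ka = [H⁺][A⁻]/[HA] = [H⁺]² / ([HA]₀ − [H⁺]) = (9.333e-03)² / (0.134 − 9.333e-03) = 6.99e-04.

K_a = 6.99e-04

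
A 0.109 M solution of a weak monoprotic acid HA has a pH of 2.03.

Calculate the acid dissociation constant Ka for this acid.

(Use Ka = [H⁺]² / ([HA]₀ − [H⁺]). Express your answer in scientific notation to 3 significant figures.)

[H⁺] = 10^(−pH) = 10^(−2.03) = 9.333e-03 M. For HA ⇌ H⁺ + A⁻, Ka = [H⁺][A⁻]/[HA] = [H⁺]² / ([HA]₀ − [H⁺]) = (9.333e-03)² / (0.109 − 9.333e-03) = 8.74e-04.

K_a = 8.74e-04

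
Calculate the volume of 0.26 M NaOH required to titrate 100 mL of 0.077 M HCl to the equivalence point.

At equivalence: moles acid = moles base. moles HCl = 0.077 × 100/1000 = 0.0077 mol. V_base = moles / 0.26 × 1000 = 29.6 mL.

V_{base} = 29.6 mL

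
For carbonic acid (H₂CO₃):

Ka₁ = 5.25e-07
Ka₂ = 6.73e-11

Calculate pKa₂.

pKa₂ = -log(Ka₂) = -log(6.73e-11) = 10.17.

pK_{a2} = 10.17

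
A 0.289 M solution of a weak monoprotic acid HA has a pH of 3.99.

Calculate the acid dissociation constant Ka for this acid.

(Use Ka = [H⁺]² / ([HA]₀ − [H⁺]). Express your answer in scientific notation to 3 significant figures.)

[H⁺] = 10^(−pH) = 10^(−3.99) = 1.023e-04 M. For HA ⇌ H⁺ + A⁻, Ka = [H⁺][A⁻]/[HA] = [H⁺]² / ([HA]₀ − [H⁺]) = (1.023e-04)² / (0.289 − 1.023e-04) = 3.62e-08.

K_a = 3.62e-08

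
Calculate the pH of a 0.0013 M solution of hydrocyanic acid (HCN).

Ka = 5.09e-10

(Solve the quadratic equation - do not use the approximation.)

x² + Ka×x - Ka×C = 0. Using quadratic formula: [H⁺] = 8.1319e-07

pH = 6.09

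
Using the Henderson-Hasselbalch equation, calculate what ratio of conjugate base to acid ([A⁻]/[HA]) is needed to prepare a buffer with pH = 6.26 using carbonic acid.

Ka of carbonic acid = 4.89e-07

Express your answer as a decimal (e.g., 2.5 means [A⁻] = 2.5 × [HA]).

pKa = -log(4.89e-07) = 6.3107. pH = pKa + log([A⁻]/[HA]), so log([A⁻]/[HA]) = pH − pKa = 6.26 − 6.3107 = -0.0507. [A⁻]/[HA] = 10^(-0.0507) = 0.890

[A⁻]/[HA] = 0.890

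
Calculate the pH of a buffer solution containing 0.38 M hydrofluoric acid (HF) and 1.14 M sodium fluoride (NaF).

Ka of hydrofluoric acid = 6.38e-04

pKa = -log(6.38e-04) = 3.20. pH = pKa + log([A⁻]/[HA]) = 3.20 + log(1.14/0.38)

pH = 3.67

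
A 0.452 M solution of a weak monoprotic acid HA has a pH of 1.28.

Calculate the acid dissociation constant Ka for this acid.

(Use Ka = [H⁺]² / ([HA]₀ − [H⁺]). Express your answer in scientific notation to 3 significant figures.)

[H⁺] = 10^(−pH) = 10^(−1.28) = 5.248e-02 M. For HA ⇌ H⁺ + A⁻, Ka = [H⁺][A⁻]/[HA] = [H⁺]² / ([HA]₀ − [H⁺]) = (5.248e-02)² / (0.452 − 5.248e-02) = 6.89e-03.

K_a = 6.89e-03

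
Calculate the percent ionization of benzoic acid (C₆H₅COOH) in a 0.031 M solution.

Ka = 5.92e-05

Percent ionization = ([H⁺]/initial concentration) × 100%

Using Ka equilibrium: x² + Ka×x - Ka×C = 0. Solving: [H⁺] = 1.3254e-03. Percent = (1.3254e-03/0.031) × 100

Percent ionization = 4.28%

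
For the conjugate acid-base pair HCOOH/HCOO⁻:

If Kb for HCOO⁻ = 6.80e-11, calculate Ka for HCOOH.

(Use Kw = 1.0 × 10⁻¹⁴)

For a conjugate pair Ka × Kb = Kw, so Ka = Kw/Kb = 1.0 × 10⁻¹⁴ / 6.80e-11 = 1.47e-04.

K_a = 1.47e-04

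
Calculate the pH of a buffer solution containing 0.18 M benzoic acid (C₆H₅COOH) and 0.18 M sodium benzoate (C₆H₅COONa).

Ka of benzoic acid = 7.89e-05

pKa = -log(7.89e-05) = 4.10. pH = pKa + log([A⁻]/[HA]) = 4.10 + log(0.18/0.18)

pH = 4.10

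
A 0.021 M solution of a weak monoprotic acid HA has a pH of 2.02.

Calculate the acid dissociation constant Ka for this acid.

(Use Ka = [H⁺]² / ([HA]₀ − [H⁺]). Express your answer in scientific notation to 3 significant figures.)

[H⁺] = 10^(−pH) = 10^(−2.02) = 9.550e-03 M. For HA ⇌ H⁺ + A⁻, Ka = [H⁺][A⁻]/[HA] = [H⁺]² / ([HA]₀ − [H⁺]) = (9.550e-03)² / (0.021 − 9.550e-03) = 7.97e-03.

K_a = 7.97e-03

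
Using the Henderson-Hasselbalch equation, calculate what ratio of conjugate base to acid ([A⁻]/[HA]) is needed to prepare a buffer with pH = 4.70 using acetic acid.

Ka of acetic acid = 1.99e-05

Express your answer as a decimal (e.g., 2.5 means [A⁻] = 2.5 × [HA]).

pKa = -log(1.99e-05) = 4.7011. pH = pKa + log([A⁻]/[HA]), so log([A⁻]/[HA]) = pH − pKa = 4.70 − 4.7011 = -0.0011. [A⁻]/[HA] = 10^(-0.0011) = 0.997

[A⁻]/[HA] = 0.997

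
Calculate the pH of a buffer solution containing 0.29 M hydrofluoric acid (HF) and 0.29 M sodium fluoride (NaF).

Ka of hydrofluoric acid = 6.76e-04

pKa = -log(6.76e-04) = 3.17. pH = pKa + log([A⁻]/[HA]) = 3.17 + log(0.29/0.29)

pH = 3.17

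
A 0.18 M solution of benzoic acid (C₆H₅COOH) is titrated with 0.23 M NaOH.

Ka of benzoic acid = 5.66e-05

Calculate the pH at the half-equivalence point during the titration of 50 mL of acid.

At half-equivalence [HA] = [A⁻], so Henderson-Hasselbalch gives pH = pKa = -log(5.66e-05) = 4.25.

pH = pKa = 4.25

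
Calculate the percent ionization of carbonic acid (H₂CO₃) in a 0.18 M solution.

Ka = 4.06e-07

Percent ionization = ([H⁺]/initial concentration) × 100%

Using Ka equilibrium: x² + Ka×x - Ka×C = 0. Solving: [H⁺] = 2.7013e-04. Percent = (2.7013e-04/0.18) × 100

Percent ionization = 0.15%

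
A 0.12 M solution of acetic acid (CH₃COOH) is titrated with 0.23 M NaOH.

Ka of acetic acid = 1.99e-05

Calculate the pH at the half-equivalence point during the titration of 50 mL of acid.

At half-equivalence [HA] = [A⁻], so Henderson-Hasselbalch gives pH = pKa = -log(1.99e-05) = 4.70.

pH = pKa = 4.70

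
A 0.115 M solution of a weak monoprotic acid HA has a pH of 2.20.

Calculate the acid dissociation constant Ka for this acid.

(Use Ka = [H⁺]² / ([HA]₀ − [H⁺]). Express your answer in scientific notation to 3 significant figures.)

[H⁺] = 10^(−pH) = 10^(−2.20) = 6.310e-03 M. For HA ⇌ H⁺ + A⁻, Ka = [H⁺][A⁻]/[HA] = [H⁺]² / ([HA]₀ − [H⁺]) = (6.310e-03)² / (0.115 − 6.310e-03) = 3.66e-04.

K_a = 3.66e-04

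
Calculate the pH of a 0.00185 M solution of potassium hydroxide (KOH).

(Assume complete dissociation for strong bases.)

[OH⁻] = 0.00185 M for strong base. pOH = -log[OH⁻] = 2.73, pH = 14 - pOH

pH = 11.27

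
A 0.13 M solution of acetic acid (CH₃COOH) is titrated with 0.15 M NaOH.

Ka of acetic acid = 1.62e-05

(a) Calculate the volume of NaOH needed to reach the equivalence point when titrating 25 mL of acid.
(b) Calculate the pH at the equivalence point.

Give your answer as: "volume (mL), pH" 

moles acid = 0.13 × 25/1000 = 0.00325 mol; V_base = moles/0.15 × 1000 = 21.7 mL. At equivalence only the conjugate base is present: [A⁻] = 0.00325/0.047 = 6.9643e-02 M. Kb = Kw/Ka = 6.17e-10; [OH⁻] = √(Kb × [A⁻]) = 6.5566e-06; pOH = 5.18; pH = 14 - pOH = 8.82.

V = 21.7 mL, pH = 8.82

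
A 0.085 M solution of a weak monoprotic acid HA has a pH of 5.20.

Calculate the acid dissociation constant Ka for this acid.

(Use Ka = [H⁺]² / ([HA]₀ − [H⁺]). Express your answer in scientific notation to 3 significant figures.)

[H⁺] = 10^(−pH) = 10^(−5.20) = 6.310e-06 M. For HA ⇌ H⁺ + A⁻, Ka = [H⁺][A⁻]/[HA] = [H⁺]² / ([HA]₀ − [H⁺]) = (6.310e-06)² / (0.085 − 6.310e-06) = 4.68e-10.

K_a = 4.68e-10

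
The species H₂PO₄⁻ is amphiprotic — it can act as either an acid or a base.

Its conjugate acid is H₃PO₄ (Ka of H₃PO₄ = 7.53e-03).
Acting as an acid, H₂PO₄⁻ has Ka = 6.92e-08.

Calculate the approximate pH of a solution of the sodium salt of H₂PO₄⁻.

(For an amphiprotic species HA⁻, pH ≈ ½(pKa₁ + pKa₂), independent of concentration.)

pKa₁ = -log(7.53e-03) = 2.12; pKa₂ = -log(6.92e-08) = 7.16. For an amphiprotic species, pH ≈ ½(pKa₁ + pKa₂) = ½(2.12 + 7.16) = 4.64.

pH = 4.64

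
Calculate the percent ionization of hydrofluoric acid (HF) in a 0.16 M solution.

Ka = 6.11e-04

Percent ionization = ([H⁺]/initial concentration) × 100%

Using Ka equilibrium: x² + Ka×x - Ka×C = 0. Solving: [H⁺] = 9.5866e-03. Percent = (9.5866e-03/0.16) × 100

Percent ionization = 5.99%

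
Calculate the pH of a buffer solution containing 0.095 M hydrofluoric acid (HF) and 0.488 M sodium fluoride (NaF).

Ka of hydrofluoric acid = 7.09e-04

pKa = -log(7.09e-04) = 3.15. pH = pKa + log([A⁻]/[HA]) = 3.15 + log(0.488/0.095)

pH = 3.86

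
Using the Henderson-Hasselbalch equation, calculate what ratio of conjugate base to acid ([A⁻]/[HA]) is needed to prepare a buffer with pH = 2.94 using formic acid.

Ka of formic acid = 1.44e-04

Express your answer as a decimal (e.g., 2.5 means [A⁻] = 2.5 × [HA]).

pKa = -log(1.44e-04) = 3.8416. pH = pKa + log([A⁻]/[HA]), so log([A⁻]/[HA]) = pH − pKa = 2.94 − 3.8416 = -0.9016. [A⁻]/[HA] = 10^(-0.9016) = 0.125

[A⁻]/[HA] = 0.125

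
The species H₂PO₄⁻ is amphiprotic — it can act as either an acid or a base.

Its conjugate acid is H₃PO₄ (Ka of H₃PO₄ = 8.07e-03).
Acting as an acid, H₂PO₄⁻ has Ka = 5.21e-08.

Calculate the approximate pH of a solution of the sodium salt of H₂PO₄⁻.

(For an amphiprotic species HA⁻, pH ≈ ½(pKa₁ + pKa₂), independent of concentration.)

pKa₁ = -log(8.07e-03) = 2.09; pKa₂ = -log(5.21e-08) = 7.28. For an amphiprotic species, pH ≈ ½(pKa₁ + pKa₂) = ½(2.09 + 7.28) = 4.69.

pH = 4.69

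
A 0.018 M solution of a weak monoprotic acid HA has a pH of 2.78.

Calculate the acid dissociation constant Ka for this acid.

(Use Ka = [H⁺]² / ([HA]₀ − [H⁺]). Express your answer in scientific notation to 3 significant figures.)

[H⁺] = 10^(−pH) = 10^(−2.78) = 1.660e-03 M. For HA ⇌ H⁺ + A⁻, Ka = [H⁺][A⁻]/[HA] = [H⁺]² / ([HA]₀ − [H⁺]) = (1.660e-03)² / (0.018 − 1.660e-03) = 1.69e-04.

K_a = 1.69e-04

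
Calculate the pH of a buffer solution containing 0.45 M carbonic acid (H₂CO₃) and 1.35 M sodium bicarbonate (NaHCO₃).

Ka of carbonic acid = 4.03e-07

pKa = -log(4.03e-07) = 6.39. pH = pKa + log([A⁻]/[HA]) = 6.39 + log(1.35/0.45)

pH = 6.87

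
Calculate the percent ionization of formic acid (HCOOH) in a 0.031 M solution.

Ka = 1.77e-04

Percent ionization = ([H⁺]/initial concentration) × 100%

Using Ka equilibrium: x² + Ka×x - Ka×C = 0. Solving: [H⁺] = 2.2556e-03. Percent = (2.2556e-03/0.031) × 100

Percent ionization = 7.28%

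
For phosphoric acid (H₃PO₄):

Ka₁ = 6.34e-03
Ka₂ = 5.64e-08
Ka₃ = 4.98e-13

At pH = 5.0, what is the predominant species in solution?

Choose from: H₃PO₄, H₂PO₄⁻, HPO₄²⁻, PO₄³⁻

pKa₁ = 2.20, pKa₂ = 7.25, pKa₃ = 12.30. For a polyprotic acid the predominant species crosses at each pKa: below pKa_n the protonated form dominates, above it the deprotonated form does. At pH = 5.0, the predominant species is H₂PO₄⁻.

H₂PO₄⁻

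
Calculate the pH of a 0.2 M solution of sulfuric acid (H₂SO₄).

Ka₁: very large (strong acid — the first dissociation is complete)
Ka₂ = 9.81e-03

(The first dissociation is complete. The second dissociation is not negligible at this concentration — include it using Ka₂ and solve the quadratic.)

First dissociation is complete: [H⁺]₀ = [HSO₄⁻]₀ = C = 0.2 M. Second dissociation HSO₄⁻ ⇌ H⁺ + SO₄²⁻: let x = [SO₄²⁻]. Ka₂ = (C + x)·x / (C − x) = 9.81e-03 → x² + (C + Ka₂)·x − Ka₂·C = 0 → x² + 0.20981·x − 1.962e-03 = 0. x = (−0.20981 + √(0.20981² + 4 × 1.962e-03)) / 2 = 8.9680e-03 M. [H⁺] = C + x = 0.2 + 8.9680e-03 = 2.0897e-01 M. pH = -log(2.0897e-01) = 0.68.

pH = 0.68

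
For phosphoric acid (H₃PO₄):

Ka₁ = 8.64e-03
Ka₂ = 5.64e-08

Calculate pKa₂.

pKa₂ = -log(Ka₂) = -log(5.64e-08) = 7.25.

pK_{a2} = 7.25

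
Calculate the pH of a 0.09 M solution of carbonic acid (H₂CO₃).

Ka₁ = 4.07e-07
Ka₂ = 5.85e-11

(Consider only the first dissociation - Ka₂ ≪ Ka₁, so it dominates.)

First dissociation dominates. From Ka₁ = [H⁺][HA⁻]/[H₂A], x² + Ka₁·x − Ka₁·C = 0 with C = 0.09 M and Ka₁ = 4.07e-07. Solving: [H⁺] = (−Ka₁ + √(Ka₁² + 4·Ka₁·C)) / 2 = 1.9119e-04 M. pH = -log(1.9119e-04) = 3.72.

pH = 3.72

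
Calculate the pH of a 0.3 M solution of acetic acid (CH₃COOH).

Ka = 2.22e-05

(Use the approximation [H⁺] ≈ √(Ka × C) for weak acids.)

[H⁺] = √(Ka × C) = √(2.22e-05 × 0.3) = 2.5807e-03. pH = -log(2.5807e-03)

pH = 2.59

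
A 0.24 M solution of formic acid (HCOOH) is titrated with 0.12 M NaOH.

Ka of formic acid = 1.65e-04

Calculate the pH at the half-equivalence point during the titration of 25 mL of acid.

At half-equivalence [HA] = [A⁻], so Henderson-Hasselbalch gives pH = pKa = -log(1.65e-04) = 3.78.

pH = pKa = 3.78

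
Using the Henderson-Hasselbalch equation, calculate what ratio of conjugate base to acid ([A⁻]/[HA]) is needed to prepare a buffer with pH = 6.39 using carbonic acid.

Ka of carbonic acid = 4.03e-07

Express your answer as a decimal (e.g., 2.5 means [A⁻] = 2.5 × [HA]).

pKa = -log(4.03e-07) = 6.3947. pH = pKa + log([A⁻]/[HA]), so log([A⁻]/[HA]) = pH − pKa = 6.39 − 6.3947 = -0.0047. [A⁻]/[HA] = 10^(-0.0047) = 0.989

[A⁻]/[HA] = 0.989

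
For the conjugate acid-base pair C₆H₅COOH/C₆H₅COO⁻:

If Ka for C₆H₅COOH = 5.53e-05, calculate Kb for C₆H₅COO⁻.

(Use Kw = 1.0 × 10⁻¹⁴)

For a conjugate pair Ka × Kb = Kw, so Kb = Kw/Ka = 1.0 × 10⁻¹⁴ / 5.53e-05 = 1.81e-10.

K_b = 1.81e-10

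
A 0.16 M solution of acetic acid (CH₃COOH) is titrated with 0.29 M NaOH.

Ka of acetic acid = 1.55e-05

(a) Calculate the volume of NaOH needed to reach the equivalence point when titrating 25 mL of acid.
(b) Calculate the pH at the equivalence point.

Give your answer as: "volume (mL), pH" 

moles acid = 0.16 × 25/1000 = 0.004 mol; V_base = moles/0.29 × 1000 = 13.8 mL. At equivalence only the conjugate base is present: [A⁻] = 0.004/0.039 = 1.0311e-01 M. Kb = Kw/Ka = 6.45e-10; [OH⁻] = √(Kb × [A⁻]) = 8.1562e-06; pOH = 5.09; pH = 14 - pOH = 8.91.

V = 13.8 mL, pH = 8.91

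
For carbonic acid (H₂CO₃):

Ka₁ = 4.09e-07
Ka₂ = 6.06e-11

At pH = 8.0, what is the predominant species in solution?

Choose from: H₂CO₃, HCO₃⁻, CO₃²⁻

pKa₁ = 6.39, pKa₂ = 10.22. For a polyprotic acid the predominant species crosses at each pKa: below pKa_n the protonated form dominates, above it the deprotonated form does. At pH = 8.0, the predominant species is HCO₃⁻.

HCO₃⁻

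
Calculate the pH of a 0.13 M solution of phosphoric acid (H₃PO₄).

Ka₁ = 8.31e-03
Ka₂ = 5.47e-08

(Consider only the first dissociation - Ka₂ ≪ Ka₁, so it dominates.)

First dissociation dominates. From Ka₁ = [H⁺][HA⁻]/[H₂A], x² + Ka₁·x − Ka₁·C = 0 with C = 0.13 M and Ka₁ = 8.31e-03. Solving: [H⁺] = (−Ka₁ + √(Ka₁² + 4·Ka₁·C)) / 2 = 2.8975e-02 M. pH = -log(2.8975e-02) = 1.54.

pH = 1.54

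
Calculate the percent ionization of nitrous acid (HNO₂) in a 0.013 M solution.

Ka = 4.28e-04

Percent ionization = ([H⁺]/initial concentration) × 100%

Using Ka equilibrium: x² + Ka×x - Ka×C = 0. Solving: [H⁺] = 2.1545e-03. Percent = (2.1545e-03/0.013) × 100

Percent ionization = 16.6%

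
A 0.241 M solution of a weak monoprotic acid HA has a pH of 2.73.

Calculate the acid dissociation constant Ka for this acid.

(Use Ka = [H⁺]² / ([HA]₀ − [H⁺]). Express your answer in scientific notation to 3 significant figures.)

[H⁺] = 10^(−pH) = 10^(−2.73) = 1.862e-03 M. For HA ⇌ H⁺ + A⁻, Ka = [H⁺][A⁻]/[HA] = [H⁺]² / ([HA]₀ − [H⁺]) = (1.862e-03)² / (0.241 − 1.862e-03) = 1.45e-05.

K_a = 1.45e-05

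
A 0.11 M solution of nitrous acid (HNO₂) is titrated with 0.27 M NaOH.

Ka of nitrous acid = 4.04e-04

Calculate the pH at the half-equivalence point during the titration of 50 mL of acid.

At half-equivalence [HA] = [A⁻], so Henderson-Hasselbalch gives pH = pKa = -log(4.04e-04) = 3.39.

pH = pKa = 3.39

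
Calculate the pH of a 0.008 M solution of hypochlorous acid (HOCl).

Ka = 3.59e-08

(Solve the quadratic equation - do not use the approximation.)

x² + Ka×x - Ka×C = 0. Using quadratic formula: [H⁺] = 1.6929e-05

pH = 4.77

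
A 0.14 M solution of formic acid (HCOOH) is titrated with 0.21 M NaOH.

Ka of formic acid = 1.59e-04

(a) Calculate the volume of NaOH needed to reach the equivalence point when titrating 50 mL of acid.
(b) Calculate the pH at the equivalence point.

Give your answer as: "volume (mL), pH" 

moles acid = 0.14 × 50/1000 = 0.007 mol; V_base = moles/0.21 × 1000 = 33.3 mL. At equivalence only the conjugate base is present: [A⁻] = 0.007/0.083 = 8.4000e-02 M. Kb = Kw/Ka = 6.29e-11; [OH⁻] = √(Kb × [A⁻]) = 2.2985e-06; pOH = 5.64; pH = 14 - pOH = 8.36.

V = 33.3 mL, pH = 8.36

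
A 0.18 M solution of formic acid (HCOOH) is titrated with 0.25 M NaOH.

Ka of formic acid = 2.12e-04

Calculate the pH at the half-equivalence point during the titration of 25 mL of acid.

At half-equivalence [HA] = [A⁻], so Henderson-Hasselbalch gives pH = pKa = -log(2.12e-04) = 3.67.

pH = pKa = 3.67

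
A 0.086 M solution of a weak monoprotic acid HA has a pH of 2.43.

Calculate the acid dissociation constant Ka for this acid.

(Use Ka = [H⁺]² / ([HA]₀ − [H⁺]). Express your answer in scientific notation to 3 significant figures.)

[H⁺] = 10^(−pH) = 10^(−2.43) = 3.715e-03 M. For HA ⇌ H⁺ + A⁻, Ka = [H⁺][A⁻]/[HA] = [H⁺]² / ([HA]₀ − [H⁺]) = (3.715e-03)² / (0.086 − 3.715e-03) = 1.68e-04.

K_a = 1.68e-04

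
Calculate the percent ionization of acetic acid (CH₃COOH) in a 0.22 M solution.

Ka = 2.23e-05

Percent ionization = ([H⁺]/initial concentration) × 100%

Using Ka equilibrium: x² + Ka×x - Ka×C = 0. Solving: [H⁺] = 2.2038e-03. Percent = (2.2038e-03/0.22) × 100

Percent ionization = 1%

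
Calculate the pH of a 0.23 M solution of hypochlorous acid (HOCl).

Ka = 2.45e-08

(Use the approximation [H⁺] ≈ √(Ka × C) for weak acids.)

[H⁺] = √(Ka × C) = √(2.45e-08 × 0.23) = 7.5067e-05. pH = -log(7.5067e-05)

pH = 4.12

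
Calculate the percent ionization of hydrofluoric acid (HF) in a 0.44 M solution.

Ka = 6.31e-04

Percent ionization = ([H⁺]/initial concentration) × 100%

Using Ka equilibrium: x² + Ka×x - Ka×C = 0. Solving: [H⁺] = 1.6350e-02. Percent = (1.6350e-02/0.44) × 100

Percent ionization = 3.72%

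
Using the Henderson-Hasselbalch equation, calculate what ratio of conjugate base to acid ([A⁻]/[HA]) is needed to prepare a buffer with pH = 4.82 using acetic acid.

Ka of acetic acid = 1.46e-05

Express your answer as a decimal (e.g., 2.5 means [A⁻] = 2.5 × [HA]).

pKa = -log(1.46e-05) = 4.8356. pH = pKa + log([A⁻]/[HA]), so log([A⁻]/[HA]) = pH − pKa = 4.82 − 4.8356 = -0.0156. [A⁻]/[HA] = 10^(-0.0156) = 0.965

[A⁻]/[HA] = 0.965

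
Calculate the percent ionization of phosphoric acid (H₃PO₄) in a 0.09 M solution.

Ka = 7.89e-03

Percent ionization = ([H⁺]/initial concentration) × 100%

Using Ka equilibrium: x² + Ka×x - Ka×C = 0. Solving: [H⁺] = 2.2993e-02. Percent = (2.2993e-02/0.09) × 100

Percent ionization = 25.5%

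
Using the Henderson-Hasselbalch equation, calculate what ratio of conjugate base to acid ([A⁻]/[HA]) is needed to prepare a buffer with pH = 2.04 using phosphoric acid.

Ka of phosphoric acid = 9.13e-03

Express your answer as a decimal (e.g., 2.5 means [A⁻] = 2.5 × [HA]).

pKa = -log(9.13e-03) = 2.0395. pH = pKa + log([A⁻]/[HA]), so log([A⁻]/[HA]) = pH − pKa = 2.04 − 2.0395 = 0.0005. [A⁻]/[HA] = 10^(0.0005) = 1.00

[A⁻]/[HA] = 1.00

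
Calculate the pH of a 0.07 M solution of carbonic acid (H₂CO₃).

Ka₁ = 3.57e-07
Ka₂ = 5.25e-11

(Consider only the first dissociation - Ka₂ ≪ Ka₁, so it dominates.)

First dissociation dominates. From Ka₁ = [H⁺][HA⁻]/[H₂A], x² + Ka₁·x − Ka₁·C = 0 with C = 0.07 M and Ka₁ = 3.57e-07. Solving: [H⁺] = (−Ka₁ + √(Ka₁² + 4·Ka₁·C)) / 2 = 1.5790e-04 M. pH = -log(1.5790e-04) = 3.80.

pH = 3.80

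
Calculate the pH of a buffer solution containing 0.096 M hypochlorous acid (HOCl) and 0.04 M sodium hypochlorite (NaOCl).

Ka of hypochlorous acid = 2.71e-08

pKa = -log(2.71e-08) = 7.57. pH = pKa + log([A⁻]/[HA]) = 7.57 + log(0.04/0.096)

pH = 7.19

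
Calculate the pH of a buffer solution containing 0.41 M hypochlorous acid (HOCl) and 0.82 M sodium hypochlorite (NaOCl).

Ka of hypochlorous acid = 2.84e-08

pKa = -log(2.84e-08) = 7.55. pH = pKa + log([A⁻]/[HA]) = 7.55 + log(0.82/0.41)

pH = 7.85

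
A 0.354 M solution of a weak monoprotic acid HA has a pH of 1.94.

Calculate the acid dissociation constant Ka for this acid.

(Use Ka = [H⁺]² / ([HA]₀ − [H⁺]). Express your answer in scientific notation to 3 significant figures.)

[H⁺] = 10^(−pH) = 10^(−1.94) = 1.148e-02 M. For HA ⇌ H⁺ + A⁻, Ka = [H⁺][A⁻]/[HA] = [H⁺]² / ([HA]₀ − [H⁺]) = (1.148e-02)² / (0.354 − 1.148e-02) = 3.85e-04.

K_a = 3.85e-04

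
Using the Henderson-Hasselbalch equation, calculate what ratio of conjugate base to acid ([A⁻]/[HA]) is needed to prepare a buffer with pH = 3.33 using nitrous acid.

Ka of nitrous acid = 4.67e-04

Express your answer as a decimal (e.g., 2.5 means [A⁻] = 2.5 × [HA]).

pKa = -log(4.67e-04) = 3.3307. pH = pKa + log([A⁻]/[HA]), so log([A⁻]/[HA]) = pH − pKa = 3.33 − 3.3307 = -0.0007. [A⁻]/[HA] = 10^(-0.0007) = 0.998

[A⁻]/[HA] = 0.998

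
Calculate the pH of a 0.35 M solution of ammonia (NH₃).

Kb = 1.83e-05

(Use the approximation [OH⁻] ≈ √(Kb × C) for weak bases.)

[OH⁻] = √(Kb × C) = √(1.83e-05 × 0.35) = 2.5308e-03. pOH = 2.60, pH = 14 - pOH

pH = 11.40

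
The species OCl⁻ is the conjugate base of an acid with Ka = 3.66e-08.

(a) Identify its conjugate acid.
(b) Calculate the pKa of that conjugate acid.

(a) The conjugate acid is formed by adding one H⁺ to OCl⁻, giving HOCl. (b) pKa = -log(Ka) = -log(3.66e-08) = 7.44.

Conjugate acid: HOCl; pK_a = 7.44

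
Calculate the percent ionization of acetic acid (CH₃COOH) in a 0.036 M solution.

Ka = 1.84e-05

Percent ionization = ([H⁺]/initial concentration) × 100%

Using Ka equilibrium: x² + Ka×x - Ka×C = 0. Solving: [H⁺] = 8.0473e-04. Percent = (8.0473e-04/0.036) × 100

Percent ionization = 2.24%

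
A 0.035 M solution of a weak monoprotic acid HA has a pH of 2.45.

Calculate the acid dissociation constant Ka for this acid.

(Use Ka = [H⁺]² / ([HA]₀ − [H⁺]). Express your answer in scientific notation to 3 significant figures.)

[H⁺] = 10^(−pH) = 10^(−2.45) = 3.548e-03 M. For HA ⇌ H⁺ + A⁻, Ka = [H⁺][A⁻]/[HA] = [H⁺]² / ([HA]₀ − [H⁺]) = (3.548e-03)² / (0.035 − 3.548e-03) = 4.00e-04.

K_a = 4.00e-04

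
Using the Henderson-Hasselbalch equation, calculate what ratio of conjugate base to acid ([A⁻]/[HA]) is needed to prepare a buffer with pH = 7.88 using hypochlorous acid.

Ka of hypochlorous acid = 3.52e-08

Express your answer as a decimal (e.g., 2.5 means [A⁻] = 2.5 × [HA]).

pKa = -log(3.52e-08) = 7.4535. pH = pKa + log([A⁻]/[HA]), so log([A⁻]/[HA]) = pH − pKa = 7.88 − 7.4535 = 0.4265. [A⁻]/[HA] = 10^(0.4265) = 2.67

[A⁻]/[HA] = 2.67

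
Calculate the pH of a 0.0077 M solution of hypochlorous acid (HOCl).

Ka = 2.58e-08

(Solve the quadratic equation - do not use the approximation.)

x² + Ka×x - Ka×C = 0. Using quadratic formula: [H⁺] = 1.4082e-05

pH = 4.85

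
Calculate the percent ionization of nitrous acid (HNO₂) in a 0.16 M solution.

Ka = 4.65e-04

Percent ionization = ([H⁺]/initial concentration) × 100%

Using Ka equilibrium: x² + Ka×x - Ka×C = 0. Solving: [H⁺] = 8.3962e-03. Percent = (8.3962e-03/0.16) × 100

Percent ionization = 5.25%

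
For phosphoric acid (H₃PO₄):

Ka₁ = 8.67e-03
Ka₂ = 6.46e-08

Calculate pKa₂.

pKa₂ = -log(Ka₂) = -log(6.46e-08) = 7.19.

pK_{a2} = 7.19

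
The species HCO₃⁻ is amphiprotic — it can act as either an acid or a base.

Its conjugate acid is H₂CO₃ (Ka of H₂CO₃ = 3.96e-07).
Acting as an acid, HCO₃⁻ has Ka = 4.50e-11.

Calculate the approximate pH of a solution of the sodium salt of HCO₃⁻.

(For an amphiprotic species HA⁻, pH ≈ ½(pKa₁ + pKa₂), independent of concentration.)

pKa₁ = -log(3.96e-07) = 6.40; pKa₂ = -log(4.50e-11) = 10.35. For an amphiprotic species, pH ≈ ½(pKa₁ + pKa₂) = ½(6.40 + 10.35) = 8.37.

pH = 8.37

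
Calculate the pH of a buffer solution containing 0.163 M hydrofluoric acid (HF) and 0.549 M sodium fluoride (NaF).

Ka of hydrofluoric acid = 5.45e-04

pKa = -log(5.45e-04) = 3.26. pH = pKa + log([A⁻]/[HA]) = 3.26 + log(0.549/0.163)

pH = 3.79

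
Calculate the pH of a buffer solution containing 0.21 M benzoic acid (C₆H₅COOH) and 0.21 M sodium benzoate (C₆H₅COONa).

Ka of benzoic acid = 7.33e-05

pKa = -log(7.33e-05) = 4.13. pH = pKa + log([A⁻]/[HA]) = 4.13 + log(0.21/0.21)

pH = 4.13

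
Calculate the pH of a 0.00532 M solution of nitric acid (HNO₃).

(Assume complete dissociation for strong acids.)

[H⁺] = 0.00532 M for strong acid. pH = -log[H⁺] = -log(0.00532)

pH = 2.27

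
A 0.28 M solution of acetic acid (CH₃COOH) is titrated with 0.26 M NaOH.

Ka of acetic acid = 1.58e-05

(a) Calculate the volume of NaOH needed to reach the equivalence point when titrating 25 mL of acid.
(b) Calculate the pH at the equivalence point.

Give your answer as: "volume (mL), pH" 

moles acid = 0.28 × 25/1000 = 0.007 mol; V_base = moles/0.26 × 1000 = 26.9 mL. At equivalence only the conjugate base is present: [A⁻] = 0.007/0.052 = 1.3481e-01 M. Kb = Kw/Ka = 6.33e-10; [OH⁻] = √(Kb × [A⁻]) = 9.2372e-06; pOH = 5.03; pH = 14 - pOH = 8.97.

V = 26.9 mL, pH = 8.97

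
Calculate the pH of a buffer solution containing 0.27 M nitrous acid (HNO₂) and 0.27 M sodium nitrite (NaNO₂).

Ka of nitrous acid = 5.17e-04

pKa = -log(5.17e-04) = 3.29. pH = pKa + log([A⁻]/[HA]) = 3.29 + log(0.27/0.27)

pH = 3.29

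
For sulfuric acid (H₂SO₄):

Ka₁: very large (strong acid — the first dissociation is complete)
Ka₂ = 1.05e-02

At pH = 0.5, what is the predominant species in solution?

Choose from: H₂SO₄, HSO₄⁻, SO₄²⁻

The first dissociation is complete, so H₂SO₄ itself is never the predominant species in water; pKa₂ = -log(1.05e-02) = 1.98. For a polyprotic acid the predominant species crosses at each pKa: below pKa_n the protonated form dominates, above it the deprotonated form does. At pH = 0.5, the predominant species is HSO₄⁻.

HSO₄⁻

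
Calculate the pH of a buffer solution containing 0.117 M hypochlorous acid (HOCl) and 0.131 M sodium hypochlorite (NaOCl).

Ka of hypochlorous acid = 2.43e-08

pKa = -log(2.43e-08) = 7.61. pH = pKa + log([A⁻]/[HA]) = 7.61 + log(0.131/0.117)

pH = 7.66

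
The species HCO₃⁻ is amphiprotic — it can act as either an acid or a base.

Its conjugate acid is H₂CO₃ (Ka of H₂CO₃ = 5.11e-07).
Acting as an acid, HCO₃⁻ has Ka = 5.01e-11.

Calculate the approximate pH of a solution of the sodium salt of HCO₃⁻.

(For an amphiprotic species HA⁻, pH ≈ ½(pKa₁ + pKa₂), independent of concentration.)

pKa₁ = -log(5.11e-07) = 6.29; pKa₂ = -log(5.01e-11) = 10.30. For an amphiprotic species, pH ≈ ½(pKa₁ + pKa₂) = ½(6.29 + 10.30) = 8.30.

pH = 8.30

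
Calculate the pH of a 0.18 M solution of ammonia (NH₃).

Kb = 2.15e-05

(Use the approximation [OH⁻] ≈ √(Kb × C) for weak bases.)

[OH⁻] = √(Kb × C) = √(2.15e-05 × 0.18) = 1.9672e-03. pOH = 2.71, pH = 14 - pOH

pH = 11.29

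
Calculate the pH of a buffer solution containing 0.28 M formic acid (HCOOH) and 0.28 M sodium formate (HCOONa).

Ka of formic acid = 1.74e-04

pKa = -log(1.74e-04) = 3.76. pH = pKa + log([A⁻]/[HA]) = 3.76 + log(0.28/0.28)

pH = 3.76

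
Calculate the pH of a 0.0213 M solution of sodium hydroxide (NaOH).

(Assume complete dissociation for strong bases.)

[OH⁻] = 0.0213 M for strong base. pOH = -log[OH⁻] = 1.67, pH = 14 - pOH

pH = 12.33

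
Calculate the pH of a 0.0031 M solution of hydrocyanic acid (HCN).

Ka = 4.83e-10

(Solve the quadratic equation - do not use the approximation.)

x² + Ka×x - Ka×C = 0. Using quadratic formula: [H⁺] = 1.2234e-06

pH = 5.91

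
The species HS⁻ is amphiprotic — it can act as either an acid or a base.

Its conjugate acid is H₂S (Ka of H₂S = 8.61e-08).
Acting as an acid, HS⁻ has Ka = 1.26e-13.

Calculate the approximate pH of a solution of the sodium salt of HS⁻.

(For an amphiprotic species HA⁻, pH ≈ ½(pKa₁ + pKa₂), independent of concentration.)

pKa₁ = -log(8.61e-08) = 7.06; pKa₂ = -log(1.26e-13) = 12.90. For an amphiprotic species, pH ≈ ½(pKa₁ + pKa₂) = ½(7.06 + 12.90) = 9.98.

pH = 9.98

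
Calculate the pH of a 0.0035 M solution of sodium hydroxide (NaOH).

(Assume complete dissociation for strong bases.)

[OH⁻] = 0.0035 M for strong base. pOH = -log[OH⁻] = 2.46, pH = 14 - pOH

pH = 11.54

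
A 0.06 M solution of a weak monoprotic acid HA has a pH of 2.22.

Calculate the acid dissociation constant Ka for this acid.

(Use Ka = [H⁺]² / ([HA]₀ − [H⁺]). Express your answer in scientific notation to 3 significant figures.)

[H⁺] = 10^(−pH) = 10^(−2.22) = 6.026e-03 M. For HA ⇌ H⁺ + A⁻, Ka = [H⁺][A⁻]/[HA] = [H⁺]² / ([HA]₀ − [H⁺]) = (6.026e-03)² / (0.06 − 6.026e-03) = 6.73e-04.

K_a = 6.73e-04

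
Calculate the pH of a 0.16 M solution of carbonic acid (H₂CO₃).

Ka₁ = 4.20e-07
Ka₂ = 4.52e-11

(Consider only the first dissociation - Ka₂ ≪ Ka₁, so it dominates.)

First dissociation dominates. From Ka₁ = [H⁺][HA⁻]/[H₂A], x² + Ka₁·x − Ka₁·C = 0 with C = 0.16 M and Ka₁ = 4.20e-07. Solving: [H⁺] = (−Ka₁ + √(Ka₁² + 4·Ka₁·C)) / 2 = 2.5902e-04 M. pH = -log(2.5902e-04) = 3.59.

pH = 3.59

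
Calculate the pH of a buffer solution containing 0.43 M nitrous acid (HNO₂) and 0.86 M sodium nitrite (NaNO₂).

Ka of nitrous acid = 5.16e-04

pKa = -log(5.16e-04) = 3.29. pH = pKa + log([A⁻]/[HA]) = 3.29 + log(0.86/0.43)

pH = 3.59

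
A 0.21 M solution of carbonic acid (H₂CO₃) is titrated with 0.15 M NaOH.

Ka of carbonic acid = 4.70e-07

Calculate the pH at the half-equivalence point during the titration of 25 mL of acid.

At half-equivalence [HA] = [A⁻], so Henderson-Hasselbalch gives pH = pKa = -log(4.70e-07) = 6.33.

pH = pKa = 6.33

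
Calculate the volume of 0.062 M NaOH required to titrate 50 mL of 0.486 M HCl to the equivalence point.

At equivalence: moles acid = moles base. moles HCl = 0.486 × 50/1000 = 0.0243 mol. V_base = moles / 0.062 × 1000 = 391.9 mL.

V_{base} = 391.9 mL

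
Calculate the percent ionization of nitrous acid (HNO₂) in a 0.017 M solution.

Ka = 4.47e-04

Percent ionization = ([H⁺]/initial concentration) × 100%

Using Ka equilibrium: x² + Ka×x - Ka×C = 0. Solving: [H⁺] = 2.5422e-03. Percent = (2.5422e-03/0.017) × 100

Percent ionization = 15%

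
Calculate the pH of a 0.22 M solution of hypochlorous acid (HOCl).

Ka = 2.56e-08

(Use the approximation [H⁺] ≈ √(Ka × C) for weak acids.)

[H⁺] = √(Ka × C) = √(2.56e-08 × 0.22) = 7.5047e-05. pH = -log(7.5047e-05)

pH = 4.12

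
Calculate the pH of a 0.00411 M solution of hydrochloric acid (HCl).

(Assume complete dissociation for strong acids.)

[H⁺] = 0.00411 M for strong acid. pH = -log[H⁺] = -log(0.00411)

pH = 2.39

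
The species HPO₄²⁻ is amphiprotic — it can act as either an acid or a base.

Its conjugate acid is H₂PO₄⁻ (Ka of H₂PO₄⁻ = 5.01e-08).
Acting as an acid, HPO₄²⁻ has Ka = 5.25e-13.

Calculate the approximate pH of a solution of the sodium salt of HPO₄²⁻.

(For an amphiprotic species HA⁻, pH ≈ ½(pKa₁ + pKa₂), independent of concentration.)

pKa₁ = -log(5.01e-08) = 7.30; pKa₂ = -log(5.25e-13) = 12.28. For an amphiprotic species, pH ≈ ½(pKa₁ + pKa₂) = ½(7.30 + 12.28) = 9.79.

pH = 9.79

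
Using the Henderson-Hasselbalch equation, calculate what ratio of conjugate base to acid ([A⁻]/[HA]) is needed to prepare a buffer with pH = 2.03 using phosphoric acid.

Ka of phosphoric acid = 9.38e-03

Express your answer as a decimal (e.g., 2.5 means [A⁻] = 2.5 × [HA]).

pKa = -log(9.38e-03) = 2.0278. pH = pKa + log([A⁻]/[HA]), so log([A⁻]/[HA]) = pH − pKa = 2.03 − 2.0278 = 0.0022. [A⁻]/[HA] = 10^(0.0022) = 1.01

[A⁻]/[HA] = 1.01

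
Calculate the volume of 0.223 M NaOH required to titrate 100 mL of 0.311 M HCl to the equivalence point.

At equivalence: moles acid = moles base. moles HCl = 0.311 × 100/1000 = 0.0311 mol. V_base = moles / 0.223 × 1000 = 139.5 mL.

V_{base} = 139.5 mL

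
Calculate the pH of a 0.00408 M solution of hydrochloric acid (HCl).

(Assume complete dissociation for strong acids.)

[H⁺] = 0.00408 M for strong acid. pH = -log[H⁺] = -log(0.00408)

pH = 2.39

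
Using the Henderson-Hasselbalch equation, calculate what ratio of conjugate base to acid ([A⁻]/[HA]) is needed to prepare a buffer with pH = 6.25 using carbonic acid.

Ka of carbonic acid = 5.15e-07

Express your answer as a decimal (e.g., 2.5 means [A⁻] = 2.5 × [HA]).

pKa = -log(5.15e-07) = 6.2882. pH = pKa + log([A⁻]/[HA]), so log([A⁻]/[HA]) = pH − pKa = 6.25 − 6.2882 = -0.0382. [A⁻]/[HA] = 10^(-0.0382) = 0.916

[A⁻]/[HA] = 0.916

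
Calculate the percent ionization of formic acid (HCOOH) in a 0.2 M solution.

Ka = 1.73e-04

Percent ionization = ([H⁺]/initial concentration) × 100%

Using Ka equilibrium: x² + Ka×x - Ka×C = 0. Solving: [H⁺] = 5.7963e-03. Percent = (5.7963e-03/0.2) × 100

Percent ionization = 2.9%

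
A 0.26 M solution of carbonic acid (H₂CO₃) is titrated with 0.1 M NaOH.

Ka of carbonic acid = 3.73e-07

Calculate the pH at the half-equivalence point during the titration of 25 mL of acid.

At half-equivalence [HA] = [A⁻], so Henderson-Hasselbalch gives pH = pKa = -log(3.73e-07) = 6.43.

pH = pKa = 6.43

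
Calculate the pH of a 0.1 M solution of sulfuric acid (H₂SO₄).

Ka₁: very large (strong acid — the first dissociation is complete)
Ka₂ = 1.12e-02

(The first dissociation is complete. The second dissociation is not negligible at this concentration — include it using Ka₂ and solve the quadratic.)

First dissociation is complete: [H⁺]₀ = [HSO₄⁻]₀ = C = 0.1 M. Second dissociation HSO₄⁻ ⇌ H⁺ + SO₄²⁻: let x = [SO₄²⁻]. Ka₂ = (C + x)·x / (C − x) = 1.12e-02 → x² + (C + Ka₂)·x − Ka₂·C = 0 → x² + 0.11120·x − 1.120e-03 = 0. x = (−0.11120 + √(0.11120² + 4 × 1.120e-03)) / 2 = 9.2950e-03 M. [H⁺] = C + x = 0.1 + 9.2950e-03 = 1.0929e-01 M. pH = -log(1.0929e-01) = 0.96.

pH = 0.96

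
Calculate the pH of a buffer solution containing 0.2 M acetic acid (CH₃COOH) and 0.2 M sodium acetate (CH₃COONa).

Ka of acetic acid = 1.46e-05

pKa = -log(1.46e-05) = 4.84. pH = pKa + log([A⁻]/[HA]) = 4.84 + log(0.2/0.2)

pH = 4.84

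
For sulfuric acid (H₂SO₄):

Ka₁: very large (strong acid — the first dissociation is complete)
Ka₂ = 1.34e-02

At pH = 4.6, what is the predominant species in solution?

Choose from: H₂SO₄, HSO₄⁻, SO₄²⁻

The first dissociation is complete, so H₂SO₄ itself is never the predominant species in water; pKa₂ = -log(1.34e-02) = 1.87. For a polyprotic acid the predominant species crosses at each pKa: below pKa_n the protonated form dominates, above it the deprotonated form does. At pH = 4.6, the predominant species is SO₄²⁻.

SO₄²⁻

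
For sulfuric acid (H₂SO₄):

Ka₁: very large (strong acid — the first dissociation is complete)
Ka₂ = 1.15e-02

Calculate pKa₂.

pKa₂ = -log(Ka₂) = -log(1.15e-02) = 1.94.

pK_{a2} = 1.94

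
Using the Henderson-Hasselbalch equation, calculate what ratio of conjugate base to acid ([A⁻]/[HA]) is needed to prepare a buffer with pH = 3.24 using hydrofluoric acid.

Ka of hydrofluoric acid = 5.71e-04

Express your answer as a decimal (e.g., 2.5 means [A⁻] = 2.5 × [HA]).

pKa = -log(5.71e-04) = 3.2434. pH = pKa + log([A⁻]/[HA]), so log([A⁻]/[HA]) = pH − pKa = 3.24 − 3.2434 = -0.0034. [A⁻]/[HA] = 10^(-0.0034) = 0.992

[A⁻]/[HA] = 0.992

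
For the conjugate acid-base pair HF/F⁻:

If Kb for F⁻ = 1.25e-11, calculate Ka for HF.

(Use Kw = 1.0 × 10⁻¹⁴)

For a conjugate pair Ka × Kb = Kw, so Ka = Kw/Kb = 1.0 × 10⁻¹⁴ / 1.25e-11 = 8.00e-04.

K_a = 8.00e-04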